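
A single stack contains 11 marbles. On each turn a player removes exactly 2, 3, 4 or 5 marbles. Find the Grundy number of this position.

2

Compute g(0), g(1), … for moves {2, 3, 4, 5}:
k:     0  1  2  3  4  5  6  7  8  9 10 11
g(k):  0  0  1  1  2  2  3  0  0  1  1  2
So g(11) = 2.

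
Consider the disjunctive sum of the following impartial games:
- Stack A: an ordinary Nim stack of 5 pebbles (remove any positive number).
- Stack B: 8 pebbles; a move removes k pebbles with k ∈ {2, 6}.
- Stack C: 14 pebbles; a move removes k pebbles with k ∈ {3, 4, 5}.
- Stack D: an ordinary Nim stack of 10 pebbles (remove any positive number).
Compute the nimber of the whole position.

Stack A is a plain Nim stack of size 5, so its Grundy value is 5.
Build the Grundy sequence for stack B with g(k) = mex{g(k−s) : s ∈ {2, 6}, s ≤ k}:
g(0) = mex{} = 0
g(1) = mex{} = 0
g(2) = mex{0} = 1
g(3) = mex{0} = 1
g(4) = mex{1} = 0
g(5) = mex{1} = 0
g(6) = mex{0} = 1
g(7) = mex{0} = 1
g(8) = mex{1} = 0
So g(8) = 0.
Grundy values for stack C (subtraction set {3, 4, 5}):
k:     0  1  2  3  4  5  6  7  8  9 10 11 12 13 14
g(k):  0  0  0  1  1  1  2  2  0  0  0  1  1  1  2
So g(14) = 2.
Stack D is a plain Nim stack of size 10, so its Grundy value is 10.
By the Sprague-Grundy theorem, the Grundy value of a sum of independent games is the XOR of the component values.
Combined value = 5 XOR 0 XOR 2 XOR 10 = 13.

13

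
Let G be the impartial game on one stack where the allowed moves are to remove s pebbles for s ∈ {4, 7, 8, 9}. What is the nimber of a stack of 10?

Compute g(0), g(1), … for moves {4, 7, 8, 9}:
g(0) = mex{} = 0
g(1) = mex{} = 0
g(2) = mex{} = 0
g(3) = mex{} = 0
g(4) = mex{0} = 1
g(5) = mex{0} = 1
g(6) = mex{0} = 1
g(7) = mex{0} = 1
g(8) = mex{0,1} = 2
g(9) = mex{0,1} = 2
g(10) = mex{0,1} = 2
So g(10) = 2.

2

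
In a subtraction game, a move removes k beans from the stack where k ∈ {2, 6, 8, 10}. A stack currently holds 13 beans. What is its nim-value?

2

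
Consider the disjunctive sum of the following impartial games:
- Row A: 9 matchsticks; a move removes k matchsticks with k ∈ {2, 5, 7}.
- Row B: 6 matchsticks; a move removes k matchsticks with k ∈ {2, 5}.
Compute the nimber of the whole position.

Grundy values for row A (subtraction set {2, 5, 7}):
k:     0  1  2  3  4  5  6  7  8  9
g(k):  0  0  1  1  0  2  1  3  2  2
So g(9) = 2.
Grundy values for row B (subtraction set {2, 5}):
g(0) = mex{} = 0
g(1) = mex{} = 0
g(2) = mex{0} = 1
g(3) = mex{0} = 1
g(4) = mex{1} = 0
g(5) = mex{0,1} = 2
g(6) = mex{0} = 1
So g(6) = 1.
The value of a disjunctive sum is the nim-sum of the parts.
Combined value = 2 ⊕ 1 = 3.

3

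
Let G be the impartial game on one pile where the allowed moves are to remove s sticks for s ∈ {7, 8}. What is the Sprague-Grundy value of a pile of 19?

Build the Grundy sequence with g(k) = mex{g(k−s) : s ∈ {7, 8}, s ≤ k}:
k:     0  1  2  3  4  5  6  7  8  9 10 11 12 13 14 15 16 17 18 19
g(k):  0  0  0  0  0  0  0  1  1  1  1  1  1  1  2  0  0  0  0  0
So g(19) = 0.

0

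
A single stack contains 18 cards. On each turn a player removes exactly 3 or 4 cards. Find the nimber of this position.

1

Grundy values for subtraction set {3, 4}:
k:     0  1  2  3  4  5  6  7  8  9 10 11 12 13 14 15 16 17 18
g(k):  0  0  0  1  1  1  2  0  0  0  1  1  1  2  0  0  0  1  1
So g(18) = 1.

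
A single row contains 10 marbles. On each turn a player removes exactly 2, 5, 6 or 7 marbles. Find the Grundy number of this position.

3

Compute g(0), g(1), … for moves {2, 5, 6, 7}:
k:     0  1  2  3  4  5  6  7  8  9 10
g(k):  0  0  1  1  0  2  1  3  2  2  3
So g(10) = 3.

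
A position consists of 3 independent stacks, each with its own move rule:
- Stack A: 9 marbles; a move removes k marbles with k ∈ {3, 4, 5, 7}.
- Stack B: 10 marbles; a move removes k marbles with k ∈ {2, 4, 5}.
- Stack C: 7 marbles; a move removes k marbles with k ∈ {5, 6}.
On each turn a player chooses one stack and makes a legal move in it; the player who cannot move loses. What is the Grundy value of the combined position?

3

Grundy values for stack A (subtraction set {3, 4, 5, 7}):
g(0) = mex{} = 0
g(1) = mex{} = 0
g(2) = mex{} = 0
g(3) = mex{0} = 1
g(4) = mex{0} = 1
g(5) = mex{0} = 1
g(6) = mex{0,1} = 2
g(7) = mex{0,1} = 2
g(8) = mex{0,1} = 2
g(9) = mex{0,1,2} = 3
So g(9) = 3.
For stack B, compute g(0), g(1), … with moves {2, 4, 5}:
k:     0  1  2  3  4  5  6  7  8  9 10
g(k):  0  0  1  1  2  2  3  0  0  1  1
So g(10) = 1.
Build the Grundy sequence for stack C with g(k) = mex{g(k−s) : s ∈ {5, 6}, s ≤ k}:
g(0) = mex{} = 0
g(1) = mex{} = 0
g(2) = mex{} = 0
g(3) = mex{} = 0
g(4) = mex{} = 0
g(5) = mex{0} = 1
g(6) = mex{0} = 1
g(7) = mex{0} = 1
So g(7) = 1.
By the Sprague-Grundy theorem, the Grundy value of a sum of independent games is the XOR of the component values.
Combined value = 3 XOR 1 XOR 1 = 3.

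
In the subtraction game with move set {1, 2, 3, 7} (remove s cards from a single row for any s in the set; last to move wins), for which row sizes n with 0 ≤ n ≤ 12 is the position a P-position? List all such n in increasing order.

0, 4, 8, 12

Build the Grundy sequence with g(k) = mex{g(k−s) : s ∈ {1, 2, 3, 7}, s ≤ k}:
g(0) = mex{} = 0
g(1) = mex{0} = 1
g(2) = mex{0,1} = 2
g(3) = mex{0,1,2} = 3
g(4) = mex{1,2,3} = 0
g(5) = mex{0,2,3} = 1
g(6) = mex{0,1,3} = 2
g(7) = mex{0,1,2} = 3
g(8) = mex{1,2,3} = 0
g(9) = mex{0,2,3} = 1
g(10) = mex{0,1,3} = 2
g(11) = mex{0,1,2} = 3
g(12) = mex{1,2,3} = 0
The P-positions (g = 0) in 0..12 are 0, 4, 8, 12.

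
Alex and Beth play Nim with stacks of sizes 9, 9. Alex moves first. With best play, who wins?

Beth wins

Nim-sum: 9 ^ 9 = 0.
The nim-sum is 0, so this is a P-position: the player to move is in a losing position under optimal play; Alex is about to move from it and so loses — Beth wins.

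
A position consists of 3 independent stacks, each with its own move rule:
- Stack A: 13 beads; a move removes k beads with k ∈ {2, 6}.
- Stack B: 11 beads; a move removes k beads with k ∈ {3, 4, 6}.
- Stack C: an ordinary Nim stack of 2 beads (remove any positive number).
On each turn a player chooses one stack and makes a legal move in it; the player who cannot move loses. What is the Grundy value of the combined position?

Grundy values for stack A (subtraction set {2, 6}):
g(0) = mex{} = 0
g(1) = mex{} = 0
g(2) = mex{0} = 1
g(3) = mex{0} = 1
g(4) = mex{1} = 0
g(5) = mex{1} = 0
g(6) = mex{0} = 1
g(7) = mex{0} = 1
g(8) = mex{1} = 0
g(9) = mex{1} = 0
g(10) = mex{0} = 1
g(11) = mex{0} = 1
g(12) = mex{1} = 0
g(13) = mex{1} = 0
So g(13) = 0.
For stack B, compute g(0), g(1), … with moves {3, 4, 6}:
g(0) = mex{} = 0
g(1) = mex{} = 0
g(2) = mex{} = 0
g(3) = mex{0} = 1
g(4) = mex{0} = 1
g(5) = mex{0} = 1
g(6) = mex{0,1} = 2
g(7) = mex{0,1} = 2
g(8) = mex{0,1} = 2
g(9) = mex{1,2} = 0
g(10) = mex{1,2} = 0
g(11) = mex{1,2} = 0
So g(11) = 0.
Stack C is a plain Nim stack of size 2, so its Grundy value is 2.
The value of a disjunctive sum is the nim-sum of the parts.
Combined value = 0 XOR 0 XOR 2 = 2.

2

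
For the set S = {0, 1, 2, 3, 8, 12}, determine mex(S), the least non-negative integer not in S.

4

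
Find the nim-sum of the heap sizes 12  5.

9

Nim-sum: 12 XOR 5 = 9.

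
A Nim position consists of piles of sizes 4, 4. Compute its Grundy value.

0

Compute the nim-sum pairwise:
4 ^ 4 = 0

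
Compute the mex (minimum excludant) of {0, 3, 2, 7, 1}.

4

The values 0, 1, 2, 3 are all present; 4 is the first non-negative integer missing from the set.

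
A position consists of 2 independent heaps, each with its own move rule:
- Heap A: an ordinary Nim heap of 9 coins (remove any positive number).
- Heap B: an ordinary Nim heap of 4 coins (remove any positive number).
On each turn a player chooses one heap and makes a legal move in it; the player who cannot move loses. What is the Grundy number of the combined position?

Heap A is a plain Nim heap of size 9, so its Grundy value is 9.
Heap B is a plain Nim heap of size 4, so its Grundy value is 4.
The value of a disjunctive sum is the nim-sum of the parts.
Combined value = 9 ⊕ 4 = 13.

13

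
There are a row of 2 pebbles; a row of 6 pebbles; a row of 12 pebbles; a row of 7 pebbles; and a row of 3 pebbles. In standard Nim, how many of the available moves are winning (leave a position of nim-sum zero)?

1

Compute the nim-sum pairwise:
2 ^ 6 = 4
4 ^ 12 = 8
8 ^ 7 = 15
15 ^ 3 = 12
The overall nim-sum is X = 12. A row of size p has a winning move iff p XOR X < p (reduce it to p XOR X).
  2: 2 XOR 12 = 14 ≥ 2 — no move.
  6: 6 XOR 12 = 10 ≥ 6 — no move.
  12: 12 XOR 12 = 0 < 12 — winning move (to 0).
  7: 7 XOR 12 = 11 ≥ 7 — no move.
  3: 3 XOR 12 = 15 ≥ 3 — no move.
That gives 1 winning move.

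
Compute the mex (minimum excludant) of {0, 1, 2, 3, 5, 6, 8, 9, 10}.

The values 0, 1, 2, 3 are all present; 4 is the first non-negative integer missing from the set.

4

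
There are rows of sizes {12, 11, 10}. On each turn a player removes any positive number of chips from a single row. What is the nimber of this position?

13

Bitwise XOR of the heap sizes:
  1100  (12)
  1011  (11)
  1010  (10)
  ----
  1101  (13)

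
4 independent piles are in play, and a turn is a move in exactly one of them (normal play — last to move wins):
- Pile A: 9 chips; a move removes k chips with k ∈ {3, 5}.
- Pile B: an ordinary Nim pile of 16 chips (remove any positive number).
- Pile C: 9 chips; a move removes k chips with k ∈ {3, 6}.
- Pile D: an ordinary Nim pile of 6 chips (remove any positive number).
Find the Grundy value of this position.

For pile A, compute g(0), g(1), … with moves {3, 5}:
k:     0  1  2  3  4  5  6  7  8  9
g(k):  0  0  0  1  1  1  2  2  0  0
So g(9) = 0.
Pile B is a plain Nim pile of size 16, so its Grundy value is 16.
For pile C, compute g(0), g(1), … with moves {3, 6}:
k:     0  1  2  3  4  5  6  7  8  9
g(k):  0  0  0  1  1  1  2  2  2  0
So g(9) = 0.
Pile D is a plain Nim pile of size 6, so its Grundy value is 6.
The value of a disjunctive sum is the nim-sum of the parts.
Combined value = 0 ⊕ 16 ⊕ 0 ⊕ 6 = 22.

22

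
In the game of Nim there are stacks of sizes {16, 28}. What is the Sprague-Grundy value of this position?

Nim-sum: 16 ^ 28 = 12.

12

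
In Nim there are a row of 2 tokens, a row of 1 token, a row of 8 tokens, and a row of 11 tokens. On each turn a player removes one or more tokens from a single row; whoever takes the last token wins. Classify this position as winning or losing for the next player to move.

Losing position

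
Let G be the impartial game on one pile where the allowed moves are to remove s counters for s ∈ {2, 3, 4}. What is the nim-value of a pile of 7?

0

Compute g(0), g(1), … for moves {2, 3, 4}:
g(0) = mex{} = 0
g(1) = mex{} = 0
g(2) = mex{0} = 1
g(3) = mex{0} = 1
g(4) = mex{0,1} = 2
g(5) = mex{0,1} = 2
g(6) = mex{1,2} = 0
g(7) = mex{1,2} = 0
So g(7) = 0.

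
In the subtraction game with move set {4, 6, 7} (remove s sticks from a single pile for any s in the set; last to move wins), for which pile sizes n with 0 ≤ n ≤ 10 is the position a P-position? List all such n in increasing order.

0, 1, 2, 3

Compute g(0), g(1), … for moves {4, 6, 7}:
k:     0  1  2  3  4  5  6  7  8  9 10
g(k):  0  0  0  0  1  1  1  1  2  2  2
The P-positions (g = 0) in 0..10 are 0, 1, 2, 3.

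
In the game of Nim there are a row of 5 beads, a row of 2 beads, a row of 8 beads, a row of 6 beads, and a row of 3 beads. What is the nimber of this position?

Write each in binary and XOR column by column:
  0101  (5)
  0010  (2)
  1000  (8)
  0110  (6)
  0011  (3)
  ----
  1010  (10)

10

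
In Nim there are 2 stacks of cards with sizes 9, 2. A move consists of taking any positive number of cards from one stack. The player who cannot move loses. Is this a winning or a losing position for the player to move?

Winning position

Compute the nim-sum pairwise:
9 XOR 2 = 11
The nim-sum is 11 ≠ 0, so this is an N-position: the player to move can win.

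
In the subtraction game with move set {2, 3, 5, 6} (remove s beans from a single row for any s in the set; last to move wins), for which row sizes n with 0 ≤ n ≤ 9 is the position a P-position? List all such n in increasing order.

0, 1, 8, 9

Build the Grundy sequence with g(k) = mex{g(k−s) : s ∈ {2, 3, 5, 6}, s ≤ k}:
k:     0  1  2  3  4  5  6  7  8  9
g(k):  0  0  1  1  2  2  3  3  0  0
The P-positions (g = 0) in 0..9 are 0, 1, 8, 9.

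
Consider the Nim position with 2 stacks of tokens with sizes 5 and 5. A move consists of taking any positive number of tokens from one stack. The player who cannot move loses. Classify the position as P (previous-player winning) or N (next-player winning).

Compute the nim-sum pairwise:
5 ⊕ 5 = 0
The nim-sum is 0, so this is a P-position: the player to move is in a losing position under optimal play.

P-position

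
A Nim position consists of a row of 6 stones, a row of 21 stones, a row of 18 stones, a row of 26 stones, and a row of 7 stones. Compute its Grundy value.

28

In binary:
  00110  (6)
  10101  (21)
  10010  (18)
  11010  (26)
  00111  (7)
  -----
  11100  (28)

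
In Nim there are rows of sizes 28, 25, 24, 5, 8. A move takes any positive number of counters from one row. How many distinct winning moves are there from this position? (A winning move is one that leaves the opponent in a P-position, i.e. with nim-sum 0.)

Nim-sum: 28 ⊕ 25 ⊕ 24 ⊕ 5 ⊕ 8 = 16.
The overall nim-sum is X = 16. A row of size p has a winning move iff p XOR X < p (reduce it to p XOR X).
  28: 28 XOR 16 = 12 < 28 — winning move (to 12).
  25: 25 XOR 16 = 9 < 25 — winning move (to 9).
  24: 24 XOR 16 = 8 < 24 — winning move (to 8).
  5: 5 XOR 16 = 21 ≥ 5 — no move.
  8: 8 XOR 16 = 24 ≥ 8 — no move.
That gives 3 winning moves.

3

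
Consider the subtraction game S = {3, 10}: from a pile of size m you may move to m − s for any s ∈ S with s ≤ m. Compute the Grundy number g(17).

1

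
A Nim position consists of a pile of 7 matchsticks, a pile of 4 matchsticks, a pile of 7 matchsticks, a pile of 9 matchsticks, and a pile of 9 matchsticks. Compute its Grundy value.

Compute the nim-sum pairwise:
7 XOR 4 = 3
3 XOR 7 = 4
4 XOR 9 = 13
13 XOR 9 = 4

4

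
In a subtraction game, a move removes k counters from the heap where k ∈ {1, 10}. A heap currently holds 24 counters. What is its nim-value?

Compute g(0), g(1), … for moves {1, 10}:
k:     0  1  2  3  4  5  6  7  8  9 10 11 12 13 14 15 16 17 18 19 20 21 22 23 24
g(k):  0  1  0  1  0  1  0  1  0  1  2  0  1  0  1  0  1  0  1  0  1  2  0  1  0
So g(24) = 0.

0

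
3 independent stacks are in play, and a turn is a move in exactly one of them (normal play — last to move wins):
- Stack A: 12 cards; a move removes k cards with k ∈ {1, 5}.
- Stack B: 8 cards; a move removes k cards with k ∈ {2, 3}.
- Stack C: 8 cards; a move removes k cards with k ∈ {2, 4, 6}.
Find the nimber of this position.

1

For stack A, compute g(0), g(1), … with moves {1, 5}:
g(0) = mex{} = 0
g(1) = mex{0} = 1
g(2) = mex{1} = 0
g(3) = mex{0} = 1
g(4) = mex{1} = 0
g(5) = mex{0} = 1
g(6) = mex{1} = 0
g(7) = mex{0} = 1
g(8) = mex{1} = 0
g(9) = mex{0} = 1
g(10) = mex{1} = 0
g(11) = mex{0} = 1
g(12) = mex{1} = 0
So g(12) = 0.
Grundy values for stack B (subtraction set {2, 3}):
k:     0  1  2  3  4  5  6  7  8
g(k):  0  0  1  1  2  0  0  1  1
So g(8) = 1.
Build the Grundy sequence for stack C with g(k) = mex{g(k−s) : s ∈ {2, 4, 6}, s ≤ k}:
k:     0  1  2  3  4  5  6  7  8
g(k):  0  0  1  1  2  2  3  3  0
So g(8) = 0.
The value of a disjunctive sum is the nim-sum of the parts.
Combined value = 0 ⊕ 1 ⊕ 0 = 1.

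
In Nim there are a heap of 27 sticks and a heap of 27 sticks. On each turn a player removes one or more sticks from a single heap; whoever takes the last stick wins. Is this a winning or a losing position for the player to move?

Losing position

Bitwise XOR of the heap sizes:
  11011  (27)
  11011  (27)
  -----
  00000  (0)
The nim-sum is 0, so this is a P-position: the player to move is in a losing position under optimal play.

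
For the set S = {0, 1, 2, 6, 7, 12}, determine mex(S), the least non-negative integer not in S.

The values 0, 1, 2 are all present; 3 is the first non-negative integer missing from the set.

3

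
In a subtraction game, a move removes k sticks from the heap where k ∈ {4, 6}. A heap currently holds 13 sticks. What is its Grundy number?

0

Grundy values for subtraction set {4, 6}:
g(0) = mex{} = 0
g(1) = mex{} = 0
g(2) = mex{} = 0
g(3) = mex{} = 0
g(4) = mex{0} = 1
g(5) = mex{0} = 1
g(6) = mex{0} = 1
g(7) = mex{0} = 1
g(8) = mex{0,1} = 2
g(9) = mex{0,1} = 2
g(10) = mex{1} = 0
g(11) = mex{1} = 0
g(12) = mex{1,2} = 0
g(13) = mex{1,2} = 0
So g(13) = 0.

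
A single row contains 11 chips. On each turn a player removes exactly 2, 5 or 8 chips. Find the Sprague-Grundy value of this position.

Build the Grundy sequence with g(k) = mex{g(k−s) : s ∈ {2, 5, 8}, s ≤ k}:
g(0) = mex{} = 0
g(1) = mex{} = 0
g(2) = mex{0} = 1
g(3) = mex{0} = 1
g(4) = mex{1} = 0
g(5) = mex{0,1} = 2
g(6) = mex{0} = 1
g(7) = mex{1,2} = 0
g(8) = mex{0,1} = 2
g(9) = mex{0} = 1
g(10) = mex{1,2} = 0
g(11) = mex{1} = 0
So g(11) = 0.

0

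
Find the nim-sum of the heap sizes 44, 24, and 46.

26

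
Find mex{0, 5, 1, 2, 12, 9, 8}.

3

The values 0, 1, 2 are all present; 3 is the first non-negative integer missing from the set.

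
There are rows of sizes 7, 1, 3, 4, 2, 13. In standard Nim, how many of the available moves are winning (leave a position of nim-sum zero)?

1

In binary:
  0111  (7)
  0001  (1)
  0011  (3)
  0100  (4)
  0010  (2)
  1101  (13)
  ----
  1110  (14)
The overall nim-sum is X = 14. A row of size p has a winning move iff p XOR X < p (reduce it to p XOR X).
  7: 7 XOR 14 = 9 ≥ 7 — no move.
  1: 1 XOR 14 = 15 ≥ 1 — no move.
  3: 3 XOR 14 = 13 ≥ 3 — no move.
  4: 4 XOR 14 = 10 ≥ 4 — no move.
  2: 2 XOR 14 = 12 ≥ 2 — no move.
  13: 13 XOR 14 = 3 < 13 — winning move (to 3).
That gives 1 winning move.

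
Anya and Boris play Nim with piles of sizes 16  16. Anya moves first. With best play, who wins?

Boris wins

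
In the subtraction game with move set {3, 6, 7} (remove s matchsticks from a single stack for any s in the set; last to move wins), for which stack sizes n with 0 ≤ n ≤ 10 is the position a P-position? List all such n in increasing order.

Compute g(0), g(1), … for moves {3, 6, 7}:
k:     0  1  2  3  4  5  6  7  8  9 10
g(k):  0  0  0  1  1  1  2  2  2  3  0
The P-positions (g = 0) in 0..10 are 0, 1, 2, 10.

0, 1, 2, 10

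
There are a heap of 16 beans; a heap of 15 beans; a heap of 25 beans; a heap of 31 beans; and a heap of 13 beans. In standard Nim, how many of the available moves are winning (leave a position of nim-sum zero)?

Nim-sum: 16 XOR 15 XOR 25 XOR 31 XOR 13 = 20.
The overall nim-sum is X = 20. A heap of size p has a winning move iff p XOR X < p (reduce it to p XOR X).
  16: 16 XOR 20 = 4 < 16 — winning move (to 4).
  15: 15 XOR 20 = 27 ≥ 15 — no move.
  25: 25 XOR 20 = 13 < 25 — winning move (to 13).
  31: 31 XOR 20 = 11 < 31 — winning move (to 11).
  13: 13 XOR 20 = 25 ≥ 13 — no move.
That gives 3 winning moves.

3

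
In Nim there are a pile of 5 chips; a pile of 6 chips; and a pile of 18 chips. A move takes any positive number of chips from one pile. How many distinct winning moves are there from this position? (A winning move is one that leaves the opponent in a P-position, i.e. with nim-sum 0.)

1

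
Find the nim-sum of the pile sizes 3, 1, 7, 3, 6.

Bitwise XOR of the heap sizes:
  011  (3)
  001  (1)
  111  (7)
  011  (3)
  110  (6)
  ---
  000  (0)

0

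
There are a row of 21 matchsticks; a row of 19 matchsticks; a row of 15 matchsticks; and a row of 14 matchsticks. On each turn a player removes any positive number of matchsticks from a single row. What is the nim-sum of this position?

Nim-sum: 21 XOR 19 XOR 15 XOR 14 = 7.

7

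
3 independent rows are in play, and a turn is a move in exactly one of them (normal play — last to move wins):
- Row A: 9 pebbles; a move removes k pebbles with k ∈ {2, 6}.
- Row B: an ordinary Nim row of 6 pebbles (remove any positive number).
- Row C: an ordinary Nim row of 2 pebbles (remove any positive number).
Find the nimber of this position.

4

Grundy values for row A (subtraction set {2, 6}):
k:     0  1  2  3  4  5  6  7  8  9
g(k):  0  0  1  1  0  0  1  1  0  0
So g(9) = 0.
Row B is a plain Nim row of size 6, so its Grundy value is 6.
Row C is a plain Nim row of size 2, so its Grundy value is 2.
By the Sprague-Grundy theorem, the Grundy value of a sum of independent games is the XOR of the component values.
Combined value = 0 ⊕ 6 ⊕ 2 = 4.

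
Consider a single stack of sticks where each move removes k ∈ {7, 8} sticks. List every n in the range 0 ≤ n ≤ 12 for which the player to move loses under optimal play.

0, 1, 2, 3, 4, 5, 6

Build the Grundy sequence with g(k) = mex{g(k−s) : s ∈ {7, 8}, s ≤ k}:
g(0) = mex{} = 0
g(1) = mex{} = 0
g(2) = mex{} = 0
g(3) = mex{} = 0
g(4) = mex{} = 0
g(5) = mex{} = 0
g(6) = mex{} = 0
g(7) = mex{0} = 1
g(8) = mex{0} = 1
g(9) = mex{0} = 1
g(10) = mex{0} = 1
g(11) = mex{0} = 1
g(12) = mex{0} = 1
The P-positions (g = 0) in 0..12 are 0, 1, 2, 3, 4, 5, 6.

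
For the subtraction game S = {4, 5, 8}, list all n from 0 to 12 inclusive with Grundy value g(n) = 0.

0, 1, 2, 3, 12

Build the Grundy sequence with g(k) = mex{g(k−s) : s ∈ {4, 5, 8}, s ≤ k}:
g(0) = mex{} = 0
g(1) = mex{} = 0
g(2) = mex{} = 0
g(3) = mex{} = 0
g(4) = mex{0} = 1
g(5) = mex{0} = 1
g(6) = mex{0} = 1
g(7) = mex{0} = 1
g(8) = mex{0,1} = 2
g(9) = mex{0,1} = 2
g(10) = mex{0,1} = 2
g(11) = mex{0,1} = 2
g(12) = mex{1,2} = 0
The P-positions (g = 0) in 0..12 are 0, 1, 2, 3, 12.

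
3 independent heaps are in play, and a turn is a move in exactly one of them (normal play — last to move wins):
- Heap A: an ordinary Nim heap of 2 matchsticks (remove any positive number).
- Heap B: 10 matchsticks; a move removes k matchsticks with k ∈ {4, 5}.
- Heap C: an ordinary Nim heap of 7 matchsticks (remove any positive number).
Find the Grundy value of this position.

Heap A is a plain Nim heap of size 2, so its Grundy value is 2.
Build the Grundy sequence for heap B with g(k) = mex{g(k−s) : s ∈ {4, 5}, s ≤ k}:
k:     0  1  2  3  4  5  6  7  8  9 10
g(k):  0  0  0  0  1  1  1  1  2  0  0
So g(10) = 0.
Heap C is a plain Nim heap of size 7, so its Grundy value is 7.
The value of a disjunctive sum is the nim-sum of the parts.
Combined value = 2 XOR 0 XOR 7 = 5.

5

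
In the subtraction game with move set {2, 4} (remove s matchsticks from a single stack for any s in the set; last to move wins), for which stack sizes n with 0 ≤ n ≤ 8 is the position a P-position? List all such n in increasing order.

Compute g(0), g(1), … for moves {2, 4}:
g(0) = mex{} = 0
g(1) = mex{} = 0
g(2) = mex{0} = 1
g(3) = mex{0} = 1
g(4) = mex{0,1} = 2
g(5) = mex{0,1} = 2
g(6) = mex{1,2} = 0
g(7) = mex{1,2} = 0
g(8) = mex{0,2} = 1
The P-positions (g = 0) in 0..8 are 0, 1, 6, 7.

0, 1, 6, 7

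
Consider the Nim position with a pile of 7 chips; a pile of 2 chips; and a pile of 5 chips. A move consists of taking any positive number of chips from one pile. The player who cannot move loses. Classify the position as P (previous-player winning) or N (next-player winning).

P-position

Write each in binary and XOR column by column:
  111  (7)
  010  (2)
  101  (5)
  ---
  000  (0)
The nim-sum is 0, so this is a P-position: the player to move is in a losing position under optimal play.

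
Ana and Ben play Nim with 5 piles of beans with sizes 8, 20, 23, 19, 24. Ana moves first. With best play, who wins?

Nim-sum: 8 ⊕ 20 ⊕ 23 ⊕ 19 ⊕ 24 = 0.
The nim-sum is 0, so this is a P-position: the player to move is in a losing position under optimal play; Ana is about to move from it and so loses — Ben wins.

Ben wins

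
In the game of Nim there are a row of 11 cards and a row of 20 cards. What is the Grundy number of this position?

31

Nim-sum: 11 ⊕ 20 = 31.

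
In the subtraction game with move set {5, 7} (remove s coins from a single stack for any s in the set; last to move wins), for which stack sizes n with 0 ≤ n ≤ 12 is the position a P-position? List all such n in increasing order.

0, 1, 2, 3, 4, 12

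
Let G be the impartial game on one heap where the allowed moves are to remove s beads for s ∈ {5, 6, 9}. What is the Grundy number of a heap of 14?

0

Compute g(0), g(1), … for moves {5, 6, 9}:
g(0) = mex{} = 0
g(1) = mex{} = 0
g(2) = mex{} = 0
g(3) = mex{} = 0
g(4) = mex{} = 0
g(5) = mex{0} = 1
g(6) = mex{0} = 1
g(7) = mex{0} = 1
g(8) = mex{0} = 1
g(9) = mex{0} = 1
g(10) = mex{0,1} = 2
g(11) = mex{0,1} = 2
g(12) = mex{0,1} = 2
g(13) = mex{0,1} = 2
g(14) = mex{1} = 0
So g(14) = 0.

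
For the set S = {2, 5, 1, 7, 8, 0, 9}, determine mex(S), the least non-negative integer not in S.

The values 0, 1, 2 are all present; 3 is the first non-negative integer missing from the set.

3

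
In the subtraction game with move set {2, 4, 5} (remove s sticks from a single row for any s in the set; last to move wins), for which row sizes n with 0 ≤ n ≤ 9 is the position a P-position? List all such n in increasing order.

Grundy values for subtraction set {2, 4, 5}:
g(0) = mex{} = 0
g(1) = mex{} = 0
g(2) = mex{0} = 1
g(3) = mex{0} = 1
g(4) = mex{0,1} = 2
g(5) = mex{0,1} = 2
g(6) = mex{0,1,2} = 3
g(7) = mex{1,2} = 0
g(8) = mex{1,2,3} = 0
g(9) = mex{0,2} = 1
The P-positions (g = 0) in 0..9 are 0, 1, 7, 8.

0, 1, 7, 8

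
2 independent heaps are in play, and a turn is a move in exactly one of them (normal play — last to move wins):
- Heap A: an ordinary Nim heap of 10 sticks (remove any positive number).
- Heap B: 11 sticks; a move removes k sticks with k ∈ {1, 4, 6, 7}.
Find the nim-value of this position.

11

Heap A is a plain Nim heap of size 10, so its Grundy value is 10.
For heap B, compute g(0), g(1), … with moves {1, 4, 6, 7}:
g(0) = mex{} = 0
g(1) = mex{0} = 1
g(2) = mex{1} = 0
g(3) = mex{0} = 1
g(4) = mex{0,1} = 2
g(5) = mex{1,2} = 0
g(6) = mex{0} = 1
g(7) = mex{0,1} = 2
g(8) = mex{0,1,2} = 3
g(9) = mex{0,1,3} = 2
g(10) = mex{1,2} = 0
g(11) = mex{0,2} = 1
So g(11) = 1.
The value of a disjunctive sum is the nim-sum of the parts.
Combined value = 10 ⊕ 1 = 11.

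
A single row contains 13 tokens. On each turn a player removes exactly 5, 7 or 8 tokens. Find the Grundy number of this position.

0

Compute g(0), g(1), … for moves {5, 7, 8}:
k:     0  1  2  3  4  5  6  7  8  9 10 11 12 13
g(k):  0  0  0  0  0  1  1  1  1  1  2  2  2  0
So g(13) = 0.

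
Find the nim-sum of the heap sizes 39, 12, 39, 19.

31

Nim-sum: 39 ⊕ 12 ⊕ 39 ⊕ 19 = 31.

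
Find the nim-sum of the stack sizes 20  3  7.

16

Compute the nim-sum pairwise:
20 XOR 3 = 23
23 XOR 7 = 16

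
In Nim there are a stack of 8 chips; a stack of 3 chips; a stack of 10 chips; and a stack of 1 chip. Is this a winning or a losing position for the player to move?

Losing position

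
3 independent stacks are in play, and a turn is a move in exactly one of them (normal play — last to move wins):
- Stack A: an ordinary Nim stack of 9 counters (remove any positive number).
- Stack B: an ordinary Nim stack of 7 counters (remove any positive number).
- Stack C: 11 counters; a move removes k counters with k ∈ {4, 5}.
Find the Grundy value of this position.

Stack A is a plain Nim stack of size 9, so its Grundy value is 9.
Stack B is a plain Nim stack of size 7, so its Grundy value is 7.
For stack C, compute g(0), g(1), … with moves {4, 5}:
k:     0  1  2  3  4  5  6  7  8  9 10 11
g(k):  0  0  0  0  1  1  1  1  2  0  0  0
So g(11) = 0.
The value of a disjunctive sum is the nim-sum of the parts.
Combined value = 9 XOR 7 XOR 0 = 14.

14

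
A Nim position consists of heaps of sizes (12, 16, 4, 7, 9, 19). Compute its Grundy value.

5

Nim-sum: 12 ^ 16 ^ 4 ^ 7 ^ 9 ^ 19 = 5.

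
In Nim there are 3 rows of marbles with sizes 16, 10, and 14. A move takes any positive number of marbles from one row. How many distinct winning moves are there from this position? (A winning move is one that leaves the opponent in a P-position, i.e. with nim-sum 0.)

1

Nim-sum: 16 XOR 10 XOR 14 = 20.
The overall nim-sum is X = 20. A row of size p has a winning move iff p XOR X < p (reduce it to p XOR X).
  16: 16 XOR 20 = 4 < 16 — winning move (to 4).
  10: 10 XOR 20 = 30 ≥ 10 — no move.
  14: 14 XOR 20 = 26 ≥ 14 — no move.
That gives 1 winning move.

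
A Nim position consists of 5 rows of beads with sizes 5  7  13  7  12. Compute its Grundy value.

4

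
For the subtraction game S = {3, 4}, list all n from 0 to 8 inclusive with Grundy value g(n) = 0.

0, 1, 2, 7, 8

Build the Grundy sequence with g(k) = mex{g(k−s) : s ∈ {3, 4}, s ≤ k}:
g(0) = mex{} = 0
g(1) = mex{} = 0
g(2) = mex{} = 0
g(3) = mex{0} = 1
g(4) = mex{0} = 1
g(5) = mex{0} = 1
g(6) = mex{0,1} = 2
g(7) = mex{1} = 0
g(8) = mex{1} = 0
The P-positions (g = 0) in 0..8 are 0, 1, 2, 7, 8.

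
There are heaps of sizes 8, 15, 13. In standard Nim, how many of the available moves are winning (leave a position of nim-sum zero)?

Nim-sum: 8 ⊕ 15 ⊕ 13 = 10.
The overall nim-sum is X = 10. A heap of size p has a winning move iff p XOR X < p (reduce it to p XOR X).
  8: 8 XOR 10 = 2 < 8 — winning move (to 2).
  15: 15 XOR 10 = 5 < 15 — winning move (to 5).
  13: 13 XOR 10 = 7 < 13 — winning move (to 7).
That gives 3 winning moves.

3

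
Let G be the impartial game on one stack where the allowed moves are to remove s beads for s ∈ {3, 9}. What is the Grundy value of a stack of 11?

Build the Grundy sequence with g(k) = mex{g(k−s) : s ∈ {3, 9}, s ≤ k}:
g(0) = mex{} = 0
g(1) = mex{} = 0
g(2) = mex{} = 0
g(3) = mex{0} = 1
g(4) = mex{0} = 1
g(5) = mex{0} = 1
g(6) = mex{1} = 0
g(7) = mex{1} = 0
g(8) = mex{1} = 0
g(9) = mex{0} = 1
g(10) = mex{0} = 1
g(11) = mex{0} = 1
So g(11) = 1.

1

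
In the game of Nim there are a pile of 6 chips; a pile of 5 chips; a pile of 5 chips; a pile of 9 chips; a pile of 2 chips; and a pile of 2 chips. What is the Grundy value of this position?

Compute the nim-sum pairwise:
6 ^ 5 = 3
3 ^ 5 = 6
6 ^ 9 = 15
15 ^ 2 = 13
13 ^ 2 = 15

15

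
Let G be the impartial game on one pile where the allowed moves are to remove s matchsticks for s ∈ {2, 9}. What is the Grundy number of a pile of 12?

0

Compute g(0), g(1), … for moves {2, 9}:
k:     0  1  2  3  4  5  6  7  8  9 10 11 12
g(k):  0  0  1  1  0  0  1  1  0  2  1  0  0
So g(12) = 0.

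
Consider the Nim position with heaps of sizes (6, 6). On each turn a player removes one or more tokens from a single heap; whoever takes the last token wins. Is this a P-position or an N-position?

P-position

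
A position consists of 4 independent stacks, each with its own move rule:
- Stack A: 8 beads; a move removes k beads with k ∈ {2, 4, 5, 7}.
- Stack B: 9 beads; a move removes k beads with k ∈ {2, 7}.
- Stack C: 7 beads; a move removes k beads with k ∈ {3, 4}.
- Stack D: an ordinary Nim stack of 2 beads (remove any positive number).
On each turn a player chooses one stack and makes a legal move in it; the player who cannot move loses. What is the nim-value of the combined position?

Grundy values for stack A (subtraction set {2, 4, 5, 7}):
g(0) = mex{} = 0
g(1) = mex{} = 0
g(2) = mex{0} = 1
g(3) = mex{0} = 1
g(4) = mex{0,1} = 2
g(5) = mex{0,1} = 2
g(6) = mex{0,1,2} = 3
g(7) = mex{0,1,2} = 3
g(8) = mex{0,1,2,3} = 4
So g(8) = 4.
Grundy values for stack B (subtraction set {2, 7}):
g(0) = mex{} = 0
g(1) = mex{} = 0
g(2) = mex{0} = 1
g(3) = mex{0} = 1
g(4) = mex{1} = 0
g(5) = mex{1} = 0
g(6) = mex{0} = 1
g(7) = mex{0} = 1
g(8) = mex{0,1} = 2
g(9) = mex{1} = 0
So g(9) = 0.
Grundy values for stack C (subtraction set {3, 4}):
g(0) = mex{} = 0
g(1) = mex{} = 0
g(2) = mex{} = 0
g(3) = mex{0} = 1
g(4) = mex{0} = 1
g(5) = mex{0} = 1
g(6) = mex{0,1} = 2
g(7) = mex{1} = 0
So g(7) = 0.
Stack D is a plain Nim stack of size 2, so its Grundy value is 2.
The value of a disjunctive sum is the nim-sum of the parts.
Combined value = 4 ⊕ 0 ⊕ 0 ⊕ 2 = 6.

6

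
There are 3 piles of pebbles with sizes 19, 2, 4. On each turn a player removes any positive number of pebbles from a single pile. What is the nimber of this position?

21

Nim-sum: 19 ^ 2 ^ 4 = 21.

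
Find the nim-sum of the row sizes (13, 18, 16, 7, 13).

5

Bitwise XOR of the heap sizes:
  01101  (13)
  10010  (18)
  10000  (16)
  00111  (7)
  01101  (13)
  -----
  00101  (5)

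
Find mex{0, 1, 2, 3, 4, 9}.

5

The values 0, 1, 2, 3, 4 are all present; 5 is the first non-negative integer missing from the set.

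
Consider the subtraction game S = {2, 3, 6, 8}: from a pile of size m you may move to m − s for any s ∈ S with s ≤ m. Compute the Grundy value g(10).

Compute g(0), g(1), … for moves {2, 3, 6, 8}:
g(0) = mex{} = 0
g(1) = mex{} = 0
g(2) = mex{0} = 1
g(3) = mex{0} = 1
g(4) = mex{0,1} = 2
g(5) = mex{1} = 0
g(6) = mex{0,1,2} = 3
g(7) = mex{0,2} = 1
g(8) = mex{0,1,3} = 2
g(9) = mex{0,1,3} = 2
g(10) = mex{1,2} = 0
So g(10) = 0.

0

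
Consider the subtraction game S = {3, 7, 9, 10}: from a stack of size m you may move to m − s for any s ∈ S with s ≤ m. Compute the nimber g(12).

2

Grundy values for subtraction set {3, 7, 9, 10}:
g(0) = mex{} = 0
g(1) = mex{} = 0
g(2) = mex{} = 0
g(3) = mex{0} = 1
g(4) = mex{0} = 1
g(5) = mex{0} = 1
g(6) = mex{1} = 0
g(7) = mex{0,1} = 2
g(8) = mex{0,1} = 2
g(9) = mex{0} = 1
g(10) = mex{0,1,2} = 3
g(11) = mex{0,1,2} = 3
g(12) = mex{0,1} = 2
So g(12) = 2.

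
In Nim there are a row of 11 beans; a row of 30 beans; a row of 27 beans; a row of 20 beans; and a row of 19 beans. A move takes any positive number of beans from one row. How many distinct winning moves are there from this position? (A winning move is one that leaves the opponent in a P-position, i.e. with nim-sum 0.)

Nim-sum: 11 ⊕ 30 ⊕ 27 ⊕ 20 ⊕ 19 = 9.
The overall nim-sum is X = 9. A row of size p has a winning move iff p XOR X < p (reduce it to p XOR X).
  11: 11 XOR 9 = 2 < 11 — winning move (to 2).
  30: 30 XOR 9 = 23 < 30 — winning move (to 23).
  27: 27 XOR 9 = 18 < 27 — winning move (to 18).
  20: 20 XOR 9 = 29 ≥ 20 — no move.
  19: 19 XOR 9 = 26 ≥ 19 — no move.
That gives 3 winning moves.

3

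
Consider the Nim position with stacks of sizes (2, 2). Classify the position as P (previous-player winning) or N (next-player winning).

P-position

Nim-sum: 2 ^ 2 = 0.
The nim-sum is 0, so this is a P-position: the player to move is in a losing position under optimal play.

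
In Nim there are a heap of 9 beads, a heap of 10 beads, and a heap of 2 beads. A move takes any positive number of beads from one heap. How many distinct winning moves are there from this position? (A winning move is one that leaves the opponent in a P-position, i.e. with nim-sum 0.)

1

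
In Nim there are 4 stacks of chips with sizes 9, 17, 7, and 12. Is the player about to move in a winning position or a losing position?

Winning position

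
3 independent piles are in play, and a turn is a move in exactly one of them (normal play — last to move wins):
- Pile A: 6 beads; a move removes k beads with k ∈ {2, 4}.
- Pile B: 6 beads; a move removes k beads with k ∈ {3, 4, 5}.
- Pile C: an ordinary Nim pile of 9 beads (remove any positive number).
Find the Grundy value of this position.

Build the Grundy sequence for pile A with g(k) = mex{g(k−s) : s ∈ {2, 4}, s ≤ k}:
g(0) = mex{} = 0
g(1) = mex{} = 0
g(2) = mex{0} = 1
g(3) = mex{0} = 1
g(4) = mex{0,1} = 2
g(5) = mex{0,1} = 2
g(6) = mex{1,2} = 0
So g(6) = 0.
For pile B, compute g(0), g(1), … with moves {3, 4, 5}:
g(0) = mex{} = 0
g(1) = mex{} = 0
g(2) = mex{} = 0
g(3) = mex{0} = 1
g(4) = mex{0} = 1
g(5) = mex{0} = 1
g(6) = mex{0,1} = 2
So g(6) = 2.
Pile C is a plain Nim pile of size 9, so its Grundy value is 9.
By the Sprague-Grundy theorem, the Grundy value of a sum of independent games is the XOR of the component values.
Combined value = 0 XOR 2 XOR 9 = 11.

11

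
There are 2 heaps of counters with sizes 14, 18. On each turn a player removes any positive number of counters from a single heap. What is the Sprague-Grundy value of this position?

Nim-sum: 14 ⊕ 18 = 28.

28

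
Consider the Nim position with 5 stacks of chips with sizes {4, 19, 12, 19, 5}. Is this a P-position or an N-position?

N-position

Nim-sum: 4 XOR 19 XOR 12 XOR 19 XOR 5 = 13.
The nim-sum is 13 ≠ 0, so this is an N-position: the player to move can win.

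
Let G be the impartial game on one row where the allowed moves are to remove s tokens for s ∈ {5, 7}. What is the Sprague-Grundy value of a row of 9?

1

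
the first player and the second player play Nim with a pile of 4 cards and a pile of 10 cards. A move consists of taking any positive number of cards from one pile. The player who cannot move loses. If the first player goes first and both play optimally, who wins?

the first player wins

Write each in binary and XOR column by column:
  0100  (4)
  1010  (10)
  ----
  1110  (14)
The nim-sum is 14 ≠ 0, so this is an N-position: the player to move can win; the first player has a winning move.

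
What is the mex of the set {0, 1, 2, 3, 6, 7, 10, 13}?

The values 0, 1, 2, 3 are all present; 4 is the first non-negative integer missing from the set.

4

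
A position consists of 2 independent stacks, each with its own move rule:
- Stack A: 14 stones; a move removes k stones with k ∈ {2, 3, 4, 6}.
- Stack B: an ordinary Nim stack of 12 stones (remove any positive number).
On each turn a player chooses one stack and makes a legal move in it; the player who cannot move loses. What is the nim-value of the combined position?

Build the Grundy sequence for stack A with g(k) = mex{g(k−s) : s ∈ {2, 3, 4, 6}, s ≤ k}:
k:     0  1  2  3  4  5  6  7  8  9 10 11 12 13 14
g(k):  0  0  1  1  2  2  3  3  0  0  1  1  2  2  3
So g(14) = 3.
Stack B is a plain Nim stack of size 12, so its Grundy value is 12.
By the Sprague-Grundy theorem, the Grundy value of a sum of independent games is the XOR of the component values.
Combined value = 3 ⊕ 12 = 15.

15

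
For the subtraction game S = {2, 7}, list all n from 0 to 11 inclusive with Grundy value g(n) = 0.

Compute g(0), g(1), … for moves {2, 7}:
k:     0  1  2  3  4  5  6  7  8  9 10 11
g(k):  0  0  1  1  0  0  1  1  2  0  0  1
The P-positions (g = 0) in 0..11 are 0, 1, 4, 5, 9, 10.

0, 1, 4, 5, 9, 10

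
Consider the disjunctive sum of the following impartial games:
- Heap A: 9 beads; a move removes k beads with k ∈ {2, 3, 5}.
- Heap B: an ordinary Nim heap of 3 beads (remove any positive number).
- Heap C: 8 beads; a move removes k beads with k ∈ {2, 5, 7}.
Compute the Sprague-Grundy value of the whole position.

0

Build the Grundy sequence for heap A with g(k) = mex{g(k−s) : s ∈ {2, 3, 5}, s ≤ k}:
g(0) = mex{} = 0
g(1) = mex{} = 0
g(2) = mex{0} = 1
g(3) = mex{0} = 1
g(4) = mex{0,1} = 2
g(5) = mex{0,1} = 2
g(6) = mex{0,1,2} = 3
g(7) = mex{1,2} = 0
g(8) = mex{1,2,3} = 0
g(9) = mex{0,2,3} = 1
So g(9) = 1.
Heap B is a plain Nim heap of size 3, so its Grundy value is 3.
Build the Grundy sequence for heap C with g(k) = mex{g(k−s) : s ∈ {2, 5, 7}, s ≤ k}:
g(0) = mex{} = 0
g(1) = mex{} = 0
g(2) = mex{0} = 1
g(3) = mex{0} = 1
g(4) = mex{1} = 0
g(5) = mex{0,1} = 2
g(6) = mex{0} = 1
g(7) = mex{0,1,2} = 3
g(8) = mex{0,1} = 2
So g(8) = 2.
By the Sprague-Grundy theorem, the Grundy value of a sum of independent games is the XOR of the component values.
Combined value = 1 XOR 3 XOR 2 = 0.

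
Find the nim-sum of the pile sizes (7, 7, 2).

2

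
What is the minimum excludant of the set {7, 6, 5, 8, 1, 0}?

The values 0, 1 are all present; 2 is the first non-negative integer missing from the set.

2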